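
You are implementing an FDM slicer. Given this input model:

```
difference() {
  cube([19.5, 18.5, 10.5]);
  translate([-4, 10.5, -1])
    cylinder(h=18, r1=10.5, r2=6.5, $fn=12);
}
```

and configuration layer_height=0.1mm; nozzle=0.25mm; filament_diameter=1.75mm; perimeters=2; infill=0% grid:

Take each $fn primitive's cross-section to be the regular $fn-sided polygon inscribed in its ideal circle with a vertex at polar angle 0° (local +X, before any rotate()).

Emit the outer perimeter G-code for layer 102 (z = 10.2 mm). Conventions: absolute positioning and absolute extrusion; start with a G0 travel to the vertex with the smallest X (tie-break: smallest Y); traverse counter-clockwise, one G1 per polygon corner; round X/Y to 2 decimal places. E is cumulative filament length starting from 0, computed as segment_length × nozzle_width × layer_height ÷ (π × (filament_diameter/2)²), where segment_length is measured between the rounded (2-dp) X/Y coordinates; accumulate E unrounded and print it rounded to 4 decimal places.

G0 X0.00 Y0.00 Z10.20
G1 X19.50 Y0.00 E0.2027
G1 X19.50 Y18.50 E0.3950
G1 X0.00 Y18.50 E0.5976
G1 X0.00 Y17.44 E0.6087
G1 X0.01 Y17.44 E0.6088
G1 X2.94 Y14.51 E0.6518
G1 X4.01 Y10.50 E0.6950
G1 X2.94 Y6.49 E0.7381
G1 X0.01 Y3.56 E0.7812
G1 X0.00 Y3.56 E0.7813
G1 X0.00 Y0.00 E0.8183

At z = 10.2 mm: the 19.5×18.5 cube contributes its full rectangle; the cone at (-4, 10.5) contributes a regular 12-gon of circumradius 8.011 (interpolated between r1=10.5 and r2=6.5 at t=0.622); Subtracting the remaining from the first: starting from the 19.5×18.5 cube, the cone at (-4, 10.5) partially overlaps it — only the 36.47 mm² overlap (of its 192.53 mm²) is removed, clipping the outline — 1 connected region. The outline is a single polygon with 11 vertices. Extrusion per mm of travel: 0.25 × 0.1 / (π × 0.875²) = 0.010394. Accumulating E over each segment gives final E = 0.8183.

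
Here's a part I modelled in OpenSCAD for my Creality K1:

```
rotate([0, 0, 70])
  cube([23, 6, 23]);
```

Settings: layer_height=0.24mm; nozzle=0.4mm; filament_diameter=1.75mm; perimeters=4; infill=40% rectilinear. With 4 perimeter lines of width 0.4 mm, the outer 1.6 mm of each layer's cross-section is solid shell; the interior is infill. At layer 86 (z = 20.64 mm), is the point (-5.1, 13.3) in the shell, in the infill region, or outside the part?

At z = 20.64 mm: the cube is present — its section is the full 23×6 rectangle; (whole slice rotated 70° about Z — lengths, areas and connectivity unchanged). Overall, the cross-section is a single solid region. Undo the 70° rotation: the query point maps to (10.754, 9.341) in the un-rotated model frame. The nearest boundary edge runs (23.00, 6.00)→(0.00, 6.00); distance from the point to it = 3.34 mm. The point is not inside any of the regions above, so it lies outside the cross-section (3.34 mm from the nearest boundary).

outside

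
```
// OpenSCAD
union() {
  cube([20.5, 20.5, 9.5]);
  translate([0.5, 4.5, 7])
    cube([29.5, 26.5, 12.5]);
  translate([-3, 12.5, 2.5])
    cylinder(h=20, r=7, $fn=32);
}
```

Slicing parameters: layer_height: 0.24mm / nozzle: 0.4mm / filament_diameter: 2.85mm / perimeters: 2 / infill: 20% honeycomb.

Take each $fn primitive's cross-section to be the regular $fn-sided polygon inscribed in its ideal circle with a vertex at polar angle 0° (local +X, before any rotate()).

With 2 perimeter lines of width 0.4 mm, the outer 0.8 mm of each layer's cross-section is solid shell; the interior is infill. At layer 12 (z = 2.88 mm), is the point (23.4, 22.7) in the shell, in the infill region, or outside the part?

outside

At z = 2.88 mm: the cube (footprint 20.5×20.5) is included at this height; the cube at (0.5, 4.5) does not reach this height (z outside [7, 19.5]); the r=7 cylinder at (-3, 12.5) gives a regular 32-gon of circumradius 7 (constant along its height); Combining (union): the regions partially overlap (shared area 35.93 mm²), so overlapping operands fuse into one piece — 1 connected region. Overall, the cross-section is a single solid region. The nearest boundary edge runs (0.00, 20.50)→(20.50, 20.50); distance from the point to it = 3.64 mm. The point is not inside any of the regions above, so it lies outside the cross-section (3.64 mm from the nearest boundary).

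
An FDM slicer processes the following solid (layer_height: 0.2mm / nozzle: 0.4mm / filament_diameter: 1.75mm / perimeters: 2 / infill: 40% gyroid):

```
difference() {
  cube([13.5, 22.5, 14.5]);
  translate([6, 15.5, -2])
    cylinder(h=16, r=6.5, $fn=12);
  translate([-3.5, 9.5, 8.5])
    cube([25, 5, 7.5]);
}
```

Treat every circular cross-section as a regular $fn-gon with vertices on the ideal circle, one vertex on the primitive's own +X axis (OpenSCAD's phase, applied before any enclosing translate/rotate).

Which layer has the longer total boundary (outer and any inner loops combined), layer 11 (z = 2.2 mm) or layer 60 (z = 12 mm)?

Layer 11 (z = 2.2): the 13.5×22.5 cube contributes its full rectangle (perimeter 72.00 mm); the cylinder at (6, 15.5): section is a regular 12-gon, circumradius r=6.5 (perimeter = 2·12·6.500·sin(180°/12) = 40.38 mm); the cube at (-3.5, 9.5) does not reach this height (z outside [8.5, 16]); After the difference (first − rest): starting from the 13.5×22.5 cube, the r=6.5 cylinder at (6, 15.5) partially overlaps it — only the 125.82 mm² overlap (of its 126.75 mm²) is removed, clipping the outline — boundary = 104.78 mm. So its perimeter = 104.78 mm. Layer 60 (z = 12): the cube (footprint 13.5×22.5) is included at this height (perimeter 72.00 mm); the r=6.5 cylinder at (6, 15.5) gives a regular 12-gon of circumradius 6.5 (constant along its height) (perimeter = 2·12·6.500·sin(180°/12) = 40.38 mm); the 25×5 cube at (-3.5, 9.5) contributes its full rectangle (perimeter 60.00 mm); After the difference (first − rest): starting from the 13.5×22.5 cube, the r=6.5 cylinder at (6, 15.5) partially overlaps it — only the 125.82 mm² overlap (of its 126.75 mm²) is removed, clipping the outline; the 25×5 cube at (-3.5, 9.5) partially overlaps it — only the 17.89 mm² overlap (of its 125.00 mm²) is removed, clipping the outline — boundary = 93.32 mm. So its perimeter = 93.32 mm. Layer 11 is larger (104.78 vs 93.32 mm).

layer 11 (z = 2.2 mm)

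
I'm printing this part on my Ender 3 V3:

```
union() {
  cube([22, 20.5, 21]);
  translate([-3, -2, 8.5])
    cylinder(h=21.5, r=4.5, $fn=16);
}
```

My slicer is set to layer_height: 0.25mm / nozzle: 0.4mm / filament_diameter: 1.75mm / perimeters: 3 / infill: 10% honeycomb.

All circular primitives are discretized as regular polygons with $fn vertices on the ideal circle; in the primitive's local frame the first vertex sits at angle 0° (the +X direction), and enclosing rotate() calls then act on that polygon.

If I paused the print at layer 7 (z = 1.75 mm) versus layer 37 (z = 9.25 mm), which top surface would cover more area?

layer 37 (z = 9.25 mm)

Layer 7 (z = 1.75): the cube (footprint 22×20.5) is included at this height (area 451.00 mm²); the cylinder at (-3, -2) is not intersected at this z (z outside [8.5, 30]); Combining (union): only the 22×20.5 cube is present, so the union is just that shape — area = 451.00 mm². So its area = 451.00 mm². Layer 37 (z = 9.25): the 22×20.5 cube contributes its full rectangle (area 451.00 mm²); the r=4.5 cylinder at (-3, -2) gives a regular 16-gon of circumradius 4.5 (constant along its height) (area = (16/2)·4.500²·sin(360°/16) = 61.99 mm²); Merging all regions: the regions partially overlap — summed areas 512.99 mm² minus the doubly-counted overlap 0.69 mm² gives 512.30 mm² — area = 512.30 mm². So its area = 512.30 mm². Layer 37 is larger (512.30 vs 451.00 mm²).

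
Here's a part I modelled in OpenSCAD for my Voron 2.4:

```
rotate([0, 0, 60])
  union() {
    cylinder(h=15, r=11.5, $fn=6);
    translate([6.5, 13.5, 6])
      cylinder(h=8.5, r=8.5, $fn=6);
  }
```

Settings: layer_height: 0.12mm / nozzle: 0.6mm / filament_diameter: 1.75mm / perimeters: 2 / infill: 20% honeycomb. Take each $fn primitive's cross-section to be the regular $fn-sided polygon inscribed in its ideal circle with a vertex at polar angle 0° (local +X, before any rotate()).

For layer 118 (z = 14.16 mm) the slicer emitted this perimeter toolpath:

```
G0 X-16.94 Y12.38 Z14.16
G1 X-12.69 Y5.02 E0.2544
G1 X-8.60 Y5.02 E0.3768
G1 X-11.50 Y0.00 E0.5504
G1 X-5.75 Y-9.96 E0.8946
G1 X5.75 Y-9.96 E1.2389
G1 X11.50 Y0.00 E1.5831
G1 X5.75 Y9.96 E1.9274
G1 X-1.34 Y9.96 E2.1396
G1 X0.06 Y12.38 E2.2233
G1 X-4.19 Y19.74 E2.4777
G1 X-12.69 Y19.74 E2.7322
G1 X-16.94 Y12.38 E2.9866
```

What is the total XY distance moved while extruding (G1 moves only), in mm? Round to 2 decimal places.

99.77 mm

Sum the Euclidean lengths of each G1 segment: total = 99.77 mm.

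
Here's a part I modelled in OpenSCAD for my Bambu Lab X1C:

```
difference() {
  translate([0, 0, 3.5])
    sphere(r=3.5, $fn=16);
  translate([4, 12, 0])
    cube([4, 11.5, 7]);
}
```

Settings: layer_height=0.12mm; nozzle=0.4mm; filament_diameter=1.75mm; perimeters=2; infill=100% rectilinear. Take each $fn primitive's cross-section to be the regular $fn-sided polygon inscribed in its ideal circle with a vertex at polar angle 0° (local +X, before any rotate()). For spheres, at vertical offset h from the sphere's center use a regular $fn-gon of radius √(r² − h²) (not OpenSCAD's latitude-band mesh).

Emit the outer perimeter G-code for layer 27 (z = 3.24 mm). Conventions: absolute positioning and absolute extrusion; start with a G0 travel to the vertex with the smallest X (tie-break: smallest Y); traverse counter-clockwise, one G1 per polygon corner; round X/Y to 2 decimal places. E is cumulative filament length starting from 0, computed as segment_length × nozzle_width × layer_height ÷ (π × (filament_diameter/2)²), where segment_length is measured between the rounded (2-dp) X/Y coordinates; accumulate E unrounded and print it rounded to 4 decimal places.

G0 X-3.49 Y0.00 Z3.24
G1 X-3.22 Y-1.34 E0.0273
G1 X-2.47 Y-2.47 E0.0543
G1 X-1.34 Y-3.22 E0.0814
G1 X0.00 Y-3.49 E0.1087
G1 X1.34 Y-3.22 E0.1360
G1 X2.47 Y-2.47 E0.1630
G1 X3.22 Y-1.34 E0.1901
G1 X3.49 Y0.00 E0.2174
G1 X3.22 Y1.34 E0.2447
G1 X2.47 Y2.47 E0.2717
G1 X1.34 Y3.22 E0.2988
G1 X0.00 Y3.49 E0.3261
G1 X-1.34 Y3.22 E0.3533
G1 X-2.47 Y2.47 E0.3804
G1 X-3.22 Y1.34 E0.4075
G1 X-3.49 Y0.00 E0.4348

At z = 3.24 mm: the r=3.5 sphere contributes a regular 16-gon of circumradius √(3.5²−0.26²) = 3.490; the 4×11.5 cube at (4, 12) contributes its full rectangle; After the difference (first − rest): starting from the r=3.5 sphere, the 4×11.5 cube at (4, 12) misses the remaining region (no effect) — 1 connected region. The outline is a single polygon with 16 vertices. Extrusion per mm of travel: 0.4 × 0.12 / (π × 0.875²) = 0.019956. Accumulating E over each segment gives final E = 0.4348.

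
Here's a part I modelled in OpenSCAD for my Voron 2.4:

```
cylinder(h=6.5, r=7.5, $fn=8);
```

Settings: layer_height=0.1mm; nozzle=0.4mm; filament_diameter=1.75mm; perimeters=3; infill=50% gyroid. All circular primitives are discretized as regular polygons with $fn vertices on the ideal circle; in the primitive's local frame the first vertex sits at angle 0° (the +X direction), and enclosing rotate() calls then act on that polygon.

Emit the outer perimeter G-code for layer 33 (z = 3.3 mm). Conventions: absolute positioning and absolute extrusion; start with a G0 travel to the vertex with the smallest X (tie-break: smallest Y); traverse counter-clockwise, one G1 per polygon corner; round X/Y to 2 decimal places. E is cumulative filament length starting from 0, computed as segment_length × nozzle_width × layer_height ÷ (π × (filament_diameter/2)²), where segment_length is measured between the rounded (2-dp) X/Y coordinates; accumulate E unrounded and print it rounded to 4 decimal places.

G0 X-7.50 Y0.00 Z3.30
G1 X-5.30 Y-5.30 E0.0954
G1 X0.00 Y-7.50 E0.1909
G1 X5.30 Y-5.30 E0.2863
G1 X7.50 Y0.00 E0.3817
G1 X5.30 Y5.30 E0.4772
G1 X0.00 Y7.50 E0.5726
G1 X-5.30 Y5.30 E0.6680
G1 X-7.50 Y0.00 E0.7634

At z = 3.3 mm: the r=7.5 cylinder gives a regular 8-gon of circumradius 7.5 (constant along its height). The outline is a single polygon with 8 vertices. Extrusion per mm of travel: 0.4 × 0.1 / (π × 0.875²) = 0.016630. Accumulating E over each segment gives final E = 0.7634.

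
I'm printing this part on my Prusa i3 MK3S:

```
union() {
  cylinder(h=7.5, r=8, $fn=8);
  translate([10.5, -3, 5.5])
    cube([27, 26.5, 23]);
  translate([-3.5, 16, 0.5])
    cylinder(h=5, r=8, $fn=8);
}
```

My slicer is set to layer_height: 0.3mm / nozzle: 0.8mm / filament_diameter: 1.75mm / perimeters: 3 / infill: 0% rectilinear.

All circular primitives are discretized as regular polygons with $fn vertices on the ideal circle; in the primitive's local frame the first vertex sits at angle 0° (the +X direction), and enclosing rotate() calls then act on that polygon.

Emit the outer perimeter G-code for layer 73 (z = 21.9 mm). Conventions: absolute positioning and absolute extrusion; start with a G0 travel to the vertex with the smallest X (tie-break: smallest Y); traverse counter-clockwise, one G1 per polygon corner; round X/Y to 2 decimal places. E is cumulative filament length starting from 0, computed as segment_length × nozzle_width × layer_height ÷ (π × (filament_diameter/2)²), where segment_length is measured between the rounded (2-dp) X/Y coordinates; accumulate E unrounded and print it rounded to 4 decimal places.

G0 X10.50 Y-3.00 Z21.90
G1 X37.50 Y-3.00 E2.6941
G1 X37.50 Y23.50 E5.3383
G1 X10.50 Y23.50 E8.0323
G1 X10.50 Y-3.00 E10.6765

At z = 21.9 mm: the cylinder is absent (z outside [0, 7.5]); the cube at (10.5, -3) (footprint 27×26.5) is included at this height; the cylinder at (-3.5, 16) does not reach this height (z outside [0.5, 5.5]); Taking the union: only the 27×26.5 cube at (10.5, -3) is present, so the union is just that shape — 1 connected region. The outline is a single polygon with 4 vertices. Extrusion per mm of travel: 0.8 × 0.3 / (π × 0.875²) = 0.099780. Accumulating E over each segment gives final E = 10.6765.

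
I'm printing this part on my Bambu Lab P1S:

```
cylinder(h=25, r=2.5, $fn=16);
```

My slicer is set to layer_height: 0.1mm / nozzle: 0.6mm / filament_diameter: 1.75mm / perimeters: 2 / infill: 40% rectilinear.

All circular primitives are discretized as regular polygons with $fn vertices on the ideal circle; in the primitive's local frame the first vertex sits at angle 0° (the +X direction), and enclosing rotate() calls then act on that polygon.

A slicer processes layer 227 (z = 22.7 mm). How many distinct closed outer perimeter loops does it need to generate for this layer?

1

At z = 22.7 mm: the r=2.5 cylinder contributes a regular 16-gon of circumradius 2.5. The result has 1 disconnected region.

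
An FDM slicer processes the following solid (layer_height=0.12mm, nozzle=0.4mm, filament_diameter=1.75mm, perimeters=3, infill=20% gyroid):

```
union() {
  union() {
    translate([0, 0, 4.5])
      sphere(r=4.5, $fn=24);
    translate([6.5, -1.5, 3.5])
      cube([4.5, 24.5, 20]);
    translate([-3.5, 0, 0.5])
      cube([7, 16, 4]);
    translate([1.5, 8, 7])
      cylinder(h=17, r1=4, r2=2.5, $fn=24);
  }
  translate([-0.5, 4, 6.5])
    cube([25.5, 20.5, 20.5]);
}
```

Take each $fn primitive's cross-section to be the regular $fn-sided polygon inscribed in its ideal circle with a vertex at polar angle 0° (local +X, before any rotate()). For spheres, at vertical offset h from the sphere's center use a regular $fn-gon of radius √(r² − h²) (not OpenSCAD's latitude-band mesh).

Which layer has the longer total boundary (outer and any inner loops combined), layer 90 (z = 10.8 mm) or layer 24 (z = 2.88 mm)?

Layer 90 (z = 10.8): the sphere is absent (|z−center|=6.300 > r=4.5); the cube at (6.5, -1.5) is present — its section is the full 4.5×24.5 rectangle (perimeter 58.00 mm); the cube at (-3.5, 0) is absent (z outside [0.5, 4.5]); the cone at (1.5, 8) (r1=4→r2=2.5) has section circumradius 3.665 here — a regular 24-gon (perimeter = 2·24·3.665·sin(180°/24) = 22.96 mm); Taking the union: the 2 present regions are separate (no shared area or edge), so areas and boundary lengths simply add and each stays a separate island — boundary = 80.96 mm; the 25.5×20.5 cube at (-0.5, 4) contributes its full rectangle (perimeter 92.00 mm); Taking the union: the regions partially overlap (shared area 120.17 mm²), so the edge portions inside another operand are dropped and the merged outline is re-measured after clipping — boundary = 104.14 mm. So its perimeter = 104.14 mm. Layer 24 (z = 2.88): the sphere: section is a regular 24-gon, circumradius = √(r²−h²) = √(4.5²−1.62²) = 4.198 (perimeter = 2·24·4.198·sin(180°/24) = 26.30 mm); the cube at (6.5, -1.5) is absent (z outside [3.5, 23.5]); the 7×16 cube at (-3.5, 0) contributes its full rectangle (perimeter 46.00 mm); the cone at (1.5, 8) is not intersected at this z (z outside [7, 24]); Combining (union): the regions partially overlap (shared area 25.29 mm²), so the edge portions inside another operand are dropped and the merged outline is re-measured after clipping — boundary = 52.43 mm; the cube at (-0.5, 4) does not reach this height (z outside [6.5, 27]); Combining (union): only the result so far is present, so the union is just that shape — boundary = 52.43 mm. So its perimeter = 52.43 mm. Layer 90 is larger (104.14 vs 52.43 mm).

layer 90 (z = 10.8 mm)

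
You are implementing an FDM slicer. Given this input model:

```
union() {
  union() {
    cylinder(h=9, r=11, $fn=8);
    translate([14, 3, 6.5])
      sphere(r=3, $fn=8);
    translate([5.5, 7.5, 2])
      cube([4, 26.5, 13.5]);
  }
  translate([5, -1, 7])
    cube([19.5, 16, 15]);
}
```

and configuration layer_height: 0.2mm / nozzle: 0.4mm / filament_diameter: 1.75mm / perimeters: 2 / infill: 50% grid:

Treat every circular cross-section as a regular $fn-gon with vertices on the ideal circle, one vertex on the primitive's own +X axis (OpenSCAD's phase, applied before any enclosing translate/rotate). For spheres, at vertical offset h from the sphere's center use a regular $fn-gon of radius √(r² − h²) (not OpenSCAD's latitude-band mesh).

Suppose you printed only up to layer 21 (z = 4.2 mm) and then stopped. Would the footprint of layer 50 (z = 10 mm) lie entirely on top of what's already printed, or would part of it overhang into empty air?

Compare the two slices. At z = 4.2: the r=11 cylinder gives a regular 8-gon of circumradius 11 (constant along its height) (area = (8/2)·11.000²·sin(360°/8) = 342.24 mm²); the sphere at (14, 3): section is a regular 8-gon, circumradius = √(r²−h²) = √(3²−2.3²) = 1.926 (area = (8/2)·1.926²·sin(360°/8) = 10.49 mm²); the cube at (5.5, 7.5) is present — its section is the full 4×26.5 rectangle (area 106.00 mm²); Merging all regions: the regions partially overlap — summed areas 458.73 mm² minus the doubly-counted overlap 1.72 mm² gives 457.01 mm² — area = 457.01 mm²; the cube at (5, -1) does not reach this height (z outside [7, 22]); Combining (union): only that combined region is present, so the union is just that shape — area = 457.01 mm². At z = 10: the cylinder does not reach this height (z outside [0, 9]); the sphere at (14, 3) is absent (|z−center|=3.500 > r=3); the cube at (5.5, 7.5) is present — its section is the full 4×26.5 rectangle (area 106.00 mm²); Taking the union: only the 4×26.5 cube at (5.5, 7.5) is present, so the union is just that shape — area = 106.00 mm²; the cube at (5, -1) (footprint 19.5×16) is included at this height (area 312.00 mm²); Merging all regions: the regions partially overlap — summed areas 418.00 mm² minus the doubly-counted overlap 30.00 mm² gives 388.00 mm² — area = 388.00 mm². Checking containment: at z = 10 the cross-section extends beyond the z = 4.2 cross-section by about 231.70 mm².

part overhangs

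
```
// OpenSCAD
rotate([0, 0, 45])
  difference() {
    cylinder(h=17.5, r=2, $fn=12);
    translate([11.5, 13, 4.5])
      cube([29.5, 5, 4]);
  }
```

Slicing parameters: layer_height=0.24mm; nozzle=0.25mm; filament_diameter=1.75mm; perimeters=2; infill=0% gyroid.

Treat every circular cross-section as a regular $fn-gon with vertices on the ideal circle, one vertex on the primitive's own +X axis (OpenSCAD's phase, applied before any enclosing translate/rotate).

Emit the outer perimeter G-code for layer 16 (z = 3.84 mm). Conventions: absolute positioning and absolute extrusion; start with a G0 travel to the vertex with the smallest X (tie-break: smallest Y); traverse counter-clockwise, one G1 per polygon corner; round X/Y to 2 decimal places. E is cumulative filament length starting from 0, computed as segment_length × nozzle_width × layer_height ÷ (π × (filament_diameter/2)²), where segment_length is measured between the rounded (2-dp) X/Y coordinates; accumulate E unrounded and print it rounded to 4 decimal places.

G0 X-1.93 Y-0.52 Z3.84
G1 X-1.41 Y-1.41 E0.0257
G1 X-0.52 Y-1.93 E0.0514
G1 X0.52 Y-1.93 E0.0774
G1 X1.41 Y-1.41 E0.1031
G1 X1.93 Y-0.52 E0.1288
G1 X1.93 Y0.52 E0.1547
G1 X1.41 Y1.41 E0.1804
G1 X0.52 Y1.93 E0.2062
G1 X-0.52 Y1.93 E0.2321
G1 X-1.41 Y1.41 E0.2578
G1 X-1.93 Y0.52 E0.2835
G1 X-1.93 Y-0.52 E0.3095

At z = 3.84 mm: the r=2 cylinder gives a regular 12-gon of circumradius 2 (constant along its height); the cube at (11.5, 13) is absent (z outside [4.5, 8.5]); Taking the first minus the rest: none of the subtracted shapes is present at this height, so the r=2 cylinder is unchanged — 1 connected region; (rotated 45° about Z; rotation is an isometry so areas/perimeters/island counts are preserved). The outline is a single polygon with 12 vertices. Extrusion per mm of travel: 0.25 × 0.24 / (π × 0.875²) = 0.024945. Accumulating E over each segment gives final E = 0.3095.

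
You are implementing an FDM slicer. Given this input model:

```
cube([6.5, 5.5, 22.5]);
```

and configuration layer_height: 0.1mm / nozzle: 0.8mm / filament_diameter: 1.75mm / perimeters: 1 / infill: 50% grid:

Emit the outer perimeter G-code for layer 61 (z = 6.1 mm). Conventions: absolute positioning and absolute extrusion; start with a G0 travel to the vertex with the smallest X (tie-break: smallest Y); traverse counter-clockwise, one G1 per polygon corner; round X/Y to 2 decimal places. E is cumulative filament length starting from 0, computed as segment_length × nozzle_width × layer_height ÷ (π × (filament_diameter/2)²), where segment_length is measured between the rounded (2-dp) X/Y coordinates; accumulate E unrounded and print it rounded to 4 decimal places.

At z = 6.1 mm: the cube is present — its section is the full 6.5×5.5 rectangle. The outline is a single polygon with 4 vertices. Extrusion per mm of travel: 0.8 × 0.1 / (π × 0.875²) = 0.033260. Accumulating E over each segment gives final E = 0.7982.

G0 X0.00 Y0.00 Z6.10
G1 X6.50 Y0.00 E0.2162
G1 X6.50 Y5.50 E0.3991
G1 X0.00 Y5.50 E0.6153
G1 X0.00 Y0.00 E0.7982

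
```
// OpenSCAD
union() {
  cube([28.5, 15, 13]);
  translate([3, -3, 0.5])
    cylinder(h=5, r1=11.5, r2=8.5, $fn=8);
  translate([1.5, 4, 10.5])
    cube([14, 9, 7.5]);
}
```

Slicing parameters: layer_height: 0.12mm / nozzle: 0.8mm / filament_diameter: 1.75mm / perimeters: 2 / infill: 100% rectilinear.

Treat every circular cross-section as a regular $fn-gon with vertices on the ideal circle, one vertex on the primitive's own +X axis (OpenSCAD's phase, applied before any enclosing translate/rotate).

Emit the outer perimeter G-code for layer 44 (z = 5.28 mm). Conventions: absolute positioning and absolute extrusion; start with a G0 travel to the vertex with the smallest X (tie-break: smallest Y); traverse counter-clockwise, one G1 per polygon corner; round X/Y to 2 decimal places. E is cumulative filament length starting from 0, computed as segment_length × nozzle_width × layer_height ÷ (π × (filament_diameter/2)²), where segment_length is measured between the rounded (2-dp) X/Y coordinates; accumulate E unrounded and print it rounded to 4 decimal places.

At z = 5.28 mm: the cube (footprint 28.5×15) is included at this height; the cone at (3, -3) contributes a regular 8-gon of circumradius 8.632 (interpolated between r1=11.5 and r2=8.5 at t=0.956); the cube at (1.5, 4) is not intersected at this z (z outside [10.5, 18]); Merging all regions: the regions partially overlap (shared area 43.69 mm²), so overlapping operands fuse into one piece — 1 connected region. The outline is a single polygon with 11 vertices. Extrusion per mm of travel: 0.8 × 0.12 / (π × 0.875²) = 0.039912. Accumulating E over each segment gives final E = 4.4639.

G0 X-5.63 Y-3.00 Z5.28
G1 X-3.10 Y-9.10 E0.2636
G1 X3.00 Y-11.63 E0.5271
G1 X9.10 Y-9.10 E0.7907
G1 X11.63 Y-3.00 E1.0543
G1 X10.39 Y0.00 E1.1839
G1 X28.50 Y0.00 E1.9067
G1 X28.50 Y15.00 E2.5053
G1 X0.00 Y15.00 E3.6428
G1 X0.00 Y4.39 E4.0663
G1 X-3.10 Y3.10 E4.2003
G1 X-5.63 Y-3.00 E4.4639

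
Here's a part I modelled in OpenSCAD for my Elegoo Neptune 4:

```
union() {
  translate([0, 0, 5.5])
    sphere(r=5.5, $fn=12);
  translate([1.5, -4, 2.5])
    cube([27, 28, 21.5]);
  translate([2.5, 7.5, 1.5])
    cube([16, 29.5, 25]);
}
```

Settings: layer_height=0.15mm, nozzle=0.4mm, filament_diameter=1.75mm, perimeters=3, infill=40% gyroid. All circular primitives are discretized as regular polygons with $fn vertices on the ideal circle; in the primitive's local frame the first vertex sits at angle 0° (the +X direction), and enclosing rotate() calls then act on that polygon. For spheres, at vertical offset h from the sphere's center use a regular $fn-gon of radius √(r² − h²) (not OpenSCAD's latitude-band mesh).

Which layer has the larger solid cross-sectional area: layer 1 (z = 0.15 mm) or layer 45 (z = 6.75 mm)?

Layer 1 (z = 0.15): the r=5.5 sphere slices to a regular 12-gon of circumradius 1.276 (√(r²−h²) with h=5.35 from center) (area = (12/2)·1.276²·sin(360°/12) = 4.88 mm²); the cube at (1.5, -4) does not reach this height (z outside [2.5, 24]); the cube at (2.5, 7.5) is absent (z outside [1.5, 26.5]); Merging all regions: only the r=5.5 sphere is present, so the union is just that shape — area = 4.88 mm². So its area = 4.88 mm². Layer 45 (z = 6.75): the r=5.5 sphere slices to a regular 12-gon of circumradius 5.356 (√(r²−h²) with h=1.25 from center) (area = (12/2)·5.356²·sin(360°/12) = 86.06 mm²); the cube at (1.5, -4) is present — its section is the full 27×28 rectangle (area 756.00 mm²); the cube at (2.5, 7.5) (footprint 16×29.5) is included at this height (area 472.00 mm²); Combining (union): the regions partially overlap — summed areas 1314.06 mm² minus the doubly-counted overlap 290.42 mm² gives 1023.64 mm² — area = 1023.64 mm². So its area = 1023.64 mm². Layer 45 is larger (1023.64 vs 4.88 mm²).

layer 45 (z = 6.75 mm)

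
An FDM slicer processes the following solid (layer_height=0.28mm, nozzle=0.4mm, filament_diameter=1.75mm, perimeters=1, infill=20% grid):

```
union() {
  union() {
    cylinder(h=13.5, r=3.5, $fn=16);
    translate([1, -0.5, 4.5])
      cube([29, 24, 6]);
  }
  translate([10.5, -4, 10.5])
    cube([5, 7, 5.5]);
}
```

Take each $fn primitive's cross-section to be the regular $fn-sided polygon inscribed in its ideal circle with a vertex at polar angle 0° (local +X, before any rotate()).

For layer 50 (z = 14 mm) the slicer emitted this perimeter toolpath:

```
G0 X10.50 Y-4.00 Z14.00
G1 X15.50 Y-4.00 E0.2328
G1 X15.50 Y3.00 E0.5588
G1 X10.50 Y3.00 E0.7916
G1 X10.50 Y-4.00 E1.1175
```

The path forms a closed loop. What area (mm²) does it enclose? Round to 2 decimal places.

Apply the shoelace formula to the sequence of (X, Y) vertices; enclosed area = 35.00 mm².

35.00 mm²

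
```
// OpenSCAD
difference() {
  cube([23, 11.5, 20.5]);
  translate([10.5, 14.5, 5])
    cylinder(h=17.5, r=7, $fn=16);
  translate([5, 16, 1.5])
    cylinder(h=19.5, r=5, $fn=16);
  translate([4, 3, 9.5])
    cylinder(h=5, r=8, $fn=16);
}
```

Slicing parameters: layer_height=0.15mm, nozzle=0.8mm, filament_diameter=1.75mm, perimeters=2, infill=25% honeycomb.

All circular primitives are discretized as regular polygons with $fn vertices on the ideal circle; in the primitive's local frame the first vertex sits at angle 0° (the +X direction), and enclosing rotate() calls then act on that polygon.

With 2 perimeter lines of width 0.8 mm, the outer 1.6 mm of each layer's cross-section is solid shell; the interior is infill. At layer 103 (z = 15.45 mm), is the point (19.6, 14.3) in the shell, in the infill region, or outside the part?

outside

At z = 15.45 mm: the cube (footprint 23×11.5) is included at this height; the r=7 cylinder at (10.5, 14.5) contributes a regular 16-gon of circumradius 7; the r=5 cylinder at (5, 16) contributes a regular 16-gon of circumradius 5; the cylinder at (4, 3) is absent (z outside [9.5, 14.5]); Subtracting the remaining from the first: starting from the 23×11.5 cube, the r=7 cylinder at (10.5, 14.5) partially overlaps it — only the 34.84 mm² overlap (of its 150.01 mm²) is removed, clipping the outline; the r=5 cylinder at (5, 16) partially overlaps it — only the 0.33 mm² overlap (of its 76.54 mm²) is removed, clipping the outline — 1 connected region. Overall, the cross-section is a single solid region. The nearest boundary edge runs (16.75, 11.50)→(23.00, 11.50); distance from the point to it = 2.80 mm. The point is not inside any of the regions above, so it lies outside the cross-section (2.80 mm from the nearest boundary).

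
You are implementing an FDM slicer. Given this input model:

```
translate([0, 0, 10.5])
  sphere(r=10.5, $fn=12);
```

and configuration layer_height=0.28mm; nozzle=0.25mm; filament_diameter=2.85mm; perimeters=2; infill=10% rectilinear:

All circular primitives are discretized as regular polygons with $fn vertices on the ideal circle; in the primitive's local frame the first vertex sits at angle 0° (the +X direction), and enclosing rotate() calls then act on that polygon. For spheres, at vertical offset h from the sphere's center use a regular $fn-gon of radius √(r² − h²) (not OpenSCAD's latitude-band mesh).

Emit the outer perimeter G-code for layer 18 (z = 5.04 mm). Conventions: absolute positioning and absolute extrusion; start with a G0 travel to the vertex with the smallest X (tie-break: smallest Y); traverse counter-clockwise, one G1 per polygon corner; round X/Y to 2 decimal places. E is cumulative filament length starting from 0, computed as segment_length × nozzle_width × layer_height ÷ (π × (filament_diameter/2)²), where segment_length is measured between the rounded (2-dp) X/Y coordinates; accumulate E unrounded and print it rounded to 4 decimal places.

G0 X-8.97 Y0.00 Z5.04
G1 X-7.77 Y-4.48 E0.0509
G1 X-4.48 Y-7.77 E0.1019
G1 X0.00 Y-8.97 E0.1528
G1 X4.48 Y-7.77 E0.2037
G1 X7.77 Y-4.48 E0.2548
G1 X8.97 Y0.00 E0.3057
G1 X7.77 Y4.48 E0.3566
G1 X4.48 Y7.77 E0.4076
G1 X0.00 Y8.97 E0.4585
G1 X-4.48 Y7.77 E0.5094
G1 X-7.77 Y4.48 E0.5605
G1 X-8.97 Y0.00 E0.6113

At z = 5.04 mm: the r=10.5 sphere contributes a regular 12-gon of circumradius √(10.5²−5.46²) = 8.969. The outline is a single polygon with 12 vertices. Extrusion per mm of travel: 0.25 × 0.28 / (π × 1.425²) = 0.010973. Accumulating E over each segment gives final E = 0.6113.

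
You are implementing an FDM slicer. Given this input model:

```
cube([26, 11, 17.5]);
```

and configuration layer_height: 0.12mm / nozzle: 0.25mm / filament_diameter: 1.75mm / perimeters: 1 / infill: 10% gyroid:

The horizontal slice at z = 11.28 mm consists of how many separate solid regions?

1

At z = 11.28 mm: the 26×11 cube contributes its full rectangle. The result has 1 disconnected region.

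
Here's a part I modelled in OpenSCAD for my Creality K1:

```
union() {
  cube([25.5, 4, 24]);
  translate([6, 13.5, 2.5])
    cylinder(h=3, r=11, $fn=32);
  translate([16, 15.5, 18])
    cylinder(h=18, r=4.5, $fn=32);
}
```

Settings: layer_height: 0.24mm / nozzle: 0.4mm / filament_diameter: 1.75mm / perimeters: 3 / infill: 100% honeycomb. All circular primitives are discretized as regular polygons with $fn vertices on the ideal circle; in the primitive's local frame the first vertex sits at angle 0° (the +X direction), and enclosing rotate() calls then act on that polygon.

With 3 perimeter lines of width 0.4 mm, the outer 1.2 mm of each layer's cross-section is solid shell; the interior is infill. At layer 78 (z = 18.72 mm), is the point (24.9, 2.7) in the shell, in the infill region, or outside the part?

At z = 18.72 mm: the cube is present — its section is the full 25.5×4 rectangle; the cylinder at (6, 13.5) is not intersected at this z (z outside [2.5, 5.5]); the r=4.5 cylinder at (16, 15.5) contributes a regular 32-gon of circumradius 4.5; Combining (union): the 2 present regions are separate (no shared area or edge), so areas and boundary lengths simply add and each stays a separate island — 2 connected regions. Overall, the cross-section has 2 separate islands. The nearest boundary edge runs (25.50, 4.00)→(25.50, 0.00); distance from the point to it = 0.60 mm. (Shell/infill is judged within the island containing the point — the largest one.) The point is inside the cross-section, 0.60 mm from the nearest boundary — within the 1.2 mm shell band (3 × 0.4).

shell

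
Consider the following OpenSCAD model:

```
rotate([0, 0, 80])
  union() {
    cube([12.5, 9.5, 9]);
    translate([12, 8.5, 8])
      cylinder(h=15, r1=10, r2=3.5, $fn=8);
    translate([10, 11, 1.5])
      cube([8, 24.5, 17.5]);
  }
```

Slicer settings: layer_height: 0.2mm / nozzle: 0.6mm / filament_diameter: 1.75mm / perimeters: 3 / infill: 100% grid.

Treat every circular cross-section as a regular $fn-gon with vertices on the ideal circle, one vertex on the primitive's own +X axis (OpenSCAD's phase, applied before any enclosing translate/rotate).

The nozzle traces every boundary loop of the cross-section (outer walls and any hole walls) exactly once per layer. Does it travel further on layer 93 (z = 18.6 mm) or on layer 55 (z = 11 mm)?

layer 55 (z = 11 mm)

Layer 93 (z = 18.6): the cube does not reach this height (z outside [0, 9]); the cone at (12, 8.5) (r1=10→r2=3.5) has section circumradius 5.407 here — a regular 8-gon (perimeter = 2·8·5.407·sin(180°/8) = 33.10 mm); the 8×24.5 cube at (10, 11) contributes its full rectangle (perimeter 65.00 mm); Taking the union: the regions partially overlap (shared area 13.43 mm²), so the edge portions inside another operand are dropped and the merged outline is re-measured after clipping — boundary = 81.92 mm; (whole slice rotated 80° about Z — lengths, areas and connectivity unchanged). So its perimeter = 81.92 mm. Layer 55 (z = 11): the cube is not intersected at this z (z outside [0, 9]); the cone at (12, 8.5): at t=0.200 of its height the radius interpolates to r₁+(r₂−r₁)t = 8.700, giving a regular 8-gon of that circumradius (perimeter = 2·8·8.700·sin(180°/8) = 53.27 mm); the cube at (10, 11) is present — its section is the full 8×24.5 rectangle (perimeter 65.00 mm); Merging all regions: the regions partially overlap (shared area 41.32 mm²), so the edge portions inside another operand are dropped and the merged outline is re-measured after clipping — boundary = 92.52 mm; (rotated 80° about Z; rotation is an isometry so areas/perimeters/island counts are preserved). So its perimeter = 92.52 mm. Layer 55 is larger (92.52 vs 81.92 mm).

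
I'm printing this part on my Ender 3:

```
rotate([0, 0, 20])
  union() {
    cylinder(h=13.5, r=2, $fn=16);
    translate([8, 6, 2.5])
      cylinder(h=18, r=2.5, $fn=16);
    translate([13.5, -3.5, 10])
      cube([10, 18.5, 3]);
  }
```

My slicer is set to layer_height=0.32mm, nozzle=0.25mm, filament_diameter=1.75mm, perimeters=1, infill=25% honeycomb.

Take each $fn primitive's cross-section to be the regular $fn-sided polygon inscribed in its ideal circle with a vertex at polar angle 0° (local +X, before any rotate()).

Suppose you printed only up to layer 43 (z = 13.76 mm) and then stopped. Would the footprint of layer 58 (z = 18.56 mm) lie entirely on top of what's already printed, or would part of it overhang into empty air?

entirely on top

Compare the two slices. At z = 13.76: the cylinder is not intersected at this z (z outside [0, 13.5]); the r=2.5 cylinder at (8, 6) contributes a regular 16-gon of circumradius 2.5 (area = (16/2)·2.500²·sin(360°/16) = 19.13 mm²); the cube at (13.5, -3.5) is not intersected at this z (z outside [10, 13]); Merging all regions: only the r=2.5 cylinder at (8, 6) is present, so the union is just that shape — area = 19.13 mm²; (whole slice rotated 20° about Z — lengths, areas and connectivity unchanged). At z = 18.56: the cylinder is absent (z outside [0, 13.5]); the cylinder at (8, 6): section is a regular 16-gon, circumradius r=2.5 (area = (16/2)·2.500²·sin(360°/16) = 19.13 mm²); the cube at (13.5, -3.5) does not reach this height (z outside [10, 13]); Combining (union): only the r=2.5 cylinder at (8, 6) is present, so the union is just that shape — area = 19.13 mm²; (whole slice rotated 20° about Z — lengths, areas and connectivity unchanged). Checking containment: the cross-section at z = 18.56 is a subset of the cross-section at z = 13.76.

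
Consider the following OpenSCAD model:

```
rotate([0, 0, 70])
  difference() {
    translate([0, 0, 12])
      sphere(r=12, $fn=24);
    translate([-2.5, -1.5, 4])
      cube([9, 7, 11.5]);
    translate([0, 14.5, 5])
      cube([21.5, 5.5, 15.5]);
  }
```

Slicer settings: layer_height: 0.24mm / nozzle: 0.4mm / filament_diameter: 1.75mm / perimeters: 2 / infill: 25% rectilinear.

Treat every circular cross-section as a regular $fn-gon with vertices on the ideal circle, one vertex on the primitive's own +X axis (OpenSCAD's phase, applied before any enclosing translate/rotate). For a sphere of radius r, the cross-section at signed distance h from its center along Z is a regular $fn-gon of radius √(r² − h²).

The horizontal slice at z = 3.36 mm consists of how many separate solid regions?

1

At z = 3.36 mm: the r=12 sphere contributes a regular 24-gon of circumradius √(12²−8.64²) = 8.328; the cube at (-2.5, -1.5) is not intersected at this z (z outside [4, 15.5]); the cube at (0, 14.5) does not reach this height (z outside [5, 20.5]); Taking the first minus the rest: none of the subtracted shapes is present at this height, so the r=12 sphere is unchanged — 1 connected region; (rotated 70° about Z; rotation is an isometry so areas/perimeters/island counts are preserved). The result has 1 disconnected region.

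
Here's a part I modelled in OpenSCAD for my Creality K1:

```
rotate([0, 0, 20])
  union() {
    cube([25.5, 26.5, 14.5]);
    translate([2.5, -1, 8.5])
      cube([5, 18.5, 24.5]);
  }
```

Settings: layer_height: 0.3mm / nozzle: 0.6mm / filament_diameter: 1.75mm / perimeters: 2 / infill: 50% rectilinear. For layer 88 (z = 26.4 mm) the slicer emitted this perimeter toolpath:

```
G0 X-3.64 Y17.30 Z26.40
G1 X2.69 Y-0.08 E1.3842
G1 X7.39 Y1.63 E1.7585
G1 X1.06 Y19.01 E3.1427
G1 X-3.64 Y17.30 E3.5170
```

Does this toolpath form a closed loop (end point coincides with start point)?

yes

Start point (G0): (-3.64, 17.30). End point (last G1): the path returns to the start — closed.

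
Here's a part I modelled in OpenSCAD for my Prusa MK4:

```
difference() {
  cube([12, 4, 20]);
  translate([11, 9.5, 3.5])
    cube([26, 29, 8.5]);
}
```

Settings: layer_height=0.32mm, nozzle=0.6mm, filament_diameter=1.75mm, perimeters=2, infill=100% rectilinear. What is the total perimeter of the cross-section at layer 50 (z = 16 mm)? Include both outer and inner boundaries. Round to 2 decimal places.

At z = 16 mm: the cube is present — its section is the full 12×4 rectangle (perimeter 32.00 mm); the cube at (11, 9.5) is not intersected at this z (z outside [3.5, 12]); After the difference (first − rest): none of the subtracted shapes is present at this height, so the 12×4 cube is unchanged — boundary = 32.00 mm. Overall, the cross-section is a single solid region. Total boundary length (outer) = 32.00 mm.

32.00 mm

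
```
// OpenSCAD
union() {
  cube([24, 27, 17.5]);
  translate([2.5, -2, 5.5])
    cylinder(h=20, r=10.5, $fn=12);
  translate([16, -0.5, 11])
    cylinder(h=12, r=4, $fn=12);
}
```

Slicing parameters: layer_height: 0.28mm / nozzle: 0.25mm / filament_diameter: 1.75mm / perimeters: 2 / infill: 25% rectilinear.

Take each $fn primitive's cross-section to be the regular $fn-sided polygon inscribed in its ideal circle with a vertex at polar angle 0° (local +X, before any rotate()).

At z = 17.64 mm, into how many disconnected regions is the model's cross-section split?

1

At z = 17.64 mm: the cube is not intersected at this z (z outside [0, 17.5]); the cylinder at (2.5, -2): section is a regular 12-gon, circumradius r=10.5; the cylinder at (16, -0.5): section is a regular 12-gon, circumradius r=4; Combining (union): the regions partially overlap (shared area 1.51 mm²), so overlapping operands fuse into one piece — 1 connected region. The result has 1 disconnected region.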